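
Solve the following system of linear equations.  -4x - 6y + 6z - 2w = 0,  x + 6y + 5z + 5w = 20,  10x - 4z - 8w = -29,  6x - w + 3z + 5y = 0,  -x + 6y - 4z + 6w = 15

no solution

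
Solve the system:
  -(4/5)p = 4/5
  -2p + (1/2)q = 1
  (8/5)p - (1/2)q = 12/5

no solution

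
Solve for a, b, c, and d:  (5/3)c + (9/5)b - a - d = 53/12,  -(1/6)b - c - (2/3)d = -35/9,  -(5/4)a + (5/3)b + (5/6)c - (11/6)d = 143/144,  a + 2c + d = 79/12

a = -3/4, b = 0, c = 3, d = 4/3

Row-reduce the augmented matrix:
R1 ← R1 / (-1).
R3 ← R3 + 5/4·R1.
R4 ← R4 − 1·R1.
R2 ← R2 / (-1/6).
R1 ← R1 + 9/5·R2.
R3 ← R3 + 7/12·R2.
R4 ← R4 − 9/5·R2.
R3 ← R3 / (9/4).
R1 ← R1 − 137/15·R3.
R2 ← R2 − 6·R3.
R4 ← R4 + 107/15·R3.
R4 ← R4 / (-223/135).
R1 ← R1 − 148/135·R4.
R2 ← R2 + 2/3·R4.
R3 ← R3 − 7/9·R4.
Reading off the reduced rows gives a = -3/4, b = 0, c = 3, d = 4/3.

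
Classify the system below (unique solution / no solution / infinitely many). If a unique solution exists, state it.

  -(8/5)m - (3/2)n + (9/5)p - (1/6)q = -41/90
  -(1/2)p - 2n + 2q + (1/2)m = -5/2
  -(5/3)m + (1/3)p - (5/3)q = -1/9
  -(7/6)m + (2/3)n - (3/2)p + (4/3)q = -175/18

Row-reduce the augmented matrix:
R1 ← R1 / (-8/5).
R2 ← R2 − 1/2·R1.
R3 ← R3 + 5/3·R1.
R4 ← R4 + 7/6·R1.
R2 ← R2 / (-79/32).
R1 ← R1 − 15/16·R2.
R3 ← R3 − 25/16·R2.
R4 ← R4 − 169/96·R2.
R3 ← R3 / (-356/237).
R1 ← R1 + 87/79·R3.
R2 ← R2 + 2/79·R3.
R4 ← R4 + 656/237·R3.
R4 ← R4 / (2662/801).
R1 ← R1 − 1105/1068·R4.
R2 ← R2 + 419/534·R4.
R3 ← R3 − 185/1068·R4.
Reading off the reduced rows gives m = 3, n = -1, p = 4/3, q = -8/3.

m = 3, n = -1, p = 4/3, q = -8/3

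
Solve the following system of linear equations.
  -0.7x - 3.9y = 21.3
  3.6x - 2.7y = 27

x = 3, y = -6

Row-reduce the augmented matrix:
R1 ← R1 / (-7/10).
R2 ← R2 − 18/5·R1.
R2 ← R2 / (-1593/70).
R1 ← R1 − 39/7·R2.
Reading off the reduced rows gives x = 3, y = -6.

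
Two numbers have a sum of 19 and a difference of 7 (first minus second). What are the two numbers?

Let x = first number, y = second number.
  x + y = 19
  x - y = 7
Row-reduce the augmented matrix:
R2 ← R2 − 1·R1.
R2 ← R2 / (-2).
R1 ← R1 − 1·R2.
Reading off the reduced rows gives x = 13, y = 6.

first number: 13, second number: 6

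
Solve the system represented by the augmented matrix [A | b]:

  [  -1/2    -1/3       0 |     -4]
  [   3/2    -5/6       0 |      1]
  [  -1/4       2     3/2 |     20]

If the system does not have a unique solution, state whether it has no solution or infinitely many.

x_1 = 4, x_2 = 6, x_3 = 6

Row-reduce the augmented matrix:
R1 ← R1 / (-1/2).
R2 ← R2 − 3/2·R1.
R3 ← R3 + 1/4·R1.
R2 ← R2 / (-11/6).
R1 ← R1 − 2/3·R2.
R3 ← R3 − 13/6·R2.
R3 ← R3 / (3/2).
Reading off the reduced rows gives x_1 = 4, x_2 = 6, x_3 = 6.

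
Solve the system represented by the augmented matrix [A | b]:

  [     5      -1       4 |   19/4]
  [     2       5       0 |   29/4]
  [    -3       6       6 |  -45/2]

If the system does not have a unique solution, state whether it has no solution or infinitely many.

x_1 = 3, x_2 = 1/4, x_3 = -5/2

Row-reduce the augmented matrix:
R1 ← R1 / (5).
R2 ← R2 − 2·R1.
R3 ← R3 + 3·R1.
R2 ← R2 / (27/5).
R1 ← R1 + 1/5·R2.
R3 ← R3 − 27/5·R2.
R3 ← R3 / (10).
R1 ← R1 − 20/27·R3.
R2 ← R2 + 8/27·R3.
Reading off the reduced rows gives x_1 = 3, x_2 = 1/4, x_3 = -5/2.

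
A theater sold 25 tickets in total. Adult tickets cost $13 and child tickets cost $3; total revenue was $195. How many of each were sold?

adult tickets: 12, child tickets: 13

Let a = adult tickets, c = child tickets.
  a + c = 25
  3c + 13a = 195
From equation 1: a = 25 − c.
Substitute into equation 2 and solve: c = 13.
Then a = 12.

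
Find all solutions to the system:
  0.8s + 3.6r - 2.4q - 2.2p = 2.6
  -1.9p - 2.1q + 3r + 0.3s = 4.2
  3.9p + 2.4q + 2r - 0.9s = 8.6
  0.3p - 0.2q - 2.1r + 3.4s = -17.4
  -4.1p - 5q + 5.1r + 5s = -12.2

Row-reduce the augmented matrix:
R1 ← R1 / (-11/5).
R2 ← R2 + 19/10·R1.
R3 ← R3 − 39/10·R1.
R4 ← R4 − 3/10·R1.
R5 ← R5 + 41/10·R1.
R2 ← R2 / (-3/110).
R1 ← R1 − 12/11·R2.
R3 ← R3 + 102/55·R2.
R4 ← R4 + 29/55·R2.
R5 ← R5 + 29/55·R2.
R3 ← R3 / (79/5).
R1 ← R1 + 6·R3.
R2 ← R2 − 4·R3.
R4 ← R4 − 1/2·R3.
R5 ← R5 − 1/2·R3.
R4 ← R4 / (48391/4740).
R1 ← R1 + 451/79·R4.
R2 ← R2 − 1771/237·R4.
R3 ← R3 − 271/158·R4.
R5 ← R5 − 48391/4740·R4.
R5 reduces to 0 = 0, so the extra equation is consistent.
Reading off the reduced rows gives p = 3, q = -4, r = 1, s = -5.

p = 3, q = -4, r = 1, s = -5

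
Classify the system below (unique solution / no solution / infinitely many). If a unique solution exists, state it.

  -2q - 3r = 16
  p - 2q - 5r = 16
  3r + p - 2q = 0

Row-reduce the augmented matrix:
Swap R1 and R2.
R3 ← R3 − 1·R1.
R2 ← R2 / (-2).
R1 ← R1 + 2·R2.
R3 ← R3 / (8).
R1 ← R1 + 2·R3.
R2 ← R2 − 3/2·R3.
Reading off the reduced rows gives p = -4, q = -5, r = -2.

p = -4, q = -5, r = -2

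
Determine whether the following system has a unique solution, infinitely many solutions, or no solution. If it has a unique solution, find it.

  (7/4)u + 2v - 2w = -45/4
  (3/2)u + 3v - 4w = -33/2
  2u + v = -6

Row-reduce:
R1 ← R1 / (7/4).
R2 ← R2 − 3/2·R1.
R3 ← R3 − 2·R1.
R2 ← R2 / (9/7).
R1 ← R1 − 8/7·R2.
R3 ← R3 + 9/7·R2.
Rank is 2 with 3 unknowns, leaving w free.

infinitely many solutions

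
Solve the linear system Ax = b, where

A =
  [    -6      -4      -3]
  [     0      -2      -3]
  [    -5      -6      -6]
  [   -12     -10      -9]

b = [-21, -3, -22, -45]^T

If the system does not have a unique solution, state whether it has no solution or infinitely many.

x_1 = 2, x_2 = 3, x_3 = -1

Row-reduce the augmented matrix:
R1 ← R1 / (-6).
R3 ← R3 + 5·R1.
R4 ← R4 + 12·R1.
R2 ← R2 / (-2).
R1 ← R1 − 2/3·R2.
R3 ← R3 + 8/3·R2.
R4 ← R4 + 2·R2.
R3 ← R3 / (1/2).
R1 ← R1 + 1/2·R3.
R2 ← R2 − 3/2·R3.
R4 reduces to 0 = 0, so the extra equation is consistent.
Reading off the reduced rows gives x_1 = 2, x_2 = 3, x_3 = -1.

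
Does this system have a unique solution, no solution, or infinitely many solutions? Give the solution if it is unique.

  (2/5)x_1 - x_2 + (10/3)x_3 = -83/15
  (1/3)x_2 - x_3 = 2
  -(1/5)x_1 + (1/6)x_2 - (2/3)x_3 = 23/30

Row-reduce:
R1 ← R1 / (2/5).
R3 ← R3 + 1/5·R1.
R2 ← R2 / (1/3).
R1 ← R1 + 5/2·R2.
R3 ← R3 + 1/3·R2.
Rank is 2 with 3 unknowns, leaving x_3 free.

infinitely many solutions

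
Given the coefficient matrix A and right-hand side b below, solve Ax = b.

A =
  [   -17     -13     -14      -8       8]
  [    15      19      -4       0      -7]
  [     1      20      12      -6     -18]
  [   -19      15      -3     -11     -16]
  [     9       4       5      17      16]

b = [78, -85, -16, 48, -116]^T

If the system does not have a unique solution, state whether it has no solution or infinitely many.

x_1 = -2, x_2 = -4, x_3 = 0, x_4 = -2, x_5 = -3

Row-reduce the augmented matrix:
R1 ← R1 / (-17).
R2 ← R2 − 15·R1.
R3 ← R3 − 1·R1.
R4 ← R4 + 19·R1.
R5 ← R5 − 9·R1.
R2 ← R2 / (128/17).
R1 ← R1 − 13/17·R2.
R3 ← R3 − 327/17·R2.
R4 ← R4 − 502/17·R2.
R5 ← R5 + 49/17·R2.
R3 ← R3 / (3389/64).
R1 ← R1 − 159/64·R3.
R2 ← R2 + 139/64·R3.
R4 ← R4 − 2457/32·R3.
R5 ← R5 + 555/64·R3.
R4 ← R4 / (30025/3389).
R1 ← R1 − 2186/3389·R4.
R2 ← R2 + 1570/3389·R4.
R3 ← R3 − 740/3389·R4.
R5 ← R5 − 40519/3389·R4.
R5 ← R5 / (502532/30025).
R1 ← R1 − 9583/30025·R5.
R2 ← R2 + 4162/6005·R5.
R3 ← R3 + 4147/12010·R5.
R4 ← R4 − 3141/60050·R5.
Reading off the reduced rows gives x_1 = -2, x_2 = -4, x_3 = 0, x_4 = -2, x_5 = -3.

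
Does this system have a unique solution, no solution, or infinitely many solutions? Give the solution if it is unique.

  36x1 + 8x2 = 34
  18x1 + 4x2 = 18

no solution

Row-reduce:
R1 ← R1 / (36).
R2 ← R2 − 18·R1.
Row 2 reduces to 0 = 1, a contradiction. The system is inconsistent.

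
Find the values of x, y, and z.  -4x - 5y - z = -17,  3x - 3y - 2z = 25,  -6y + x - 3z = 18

x = 6, y = -1, z = -2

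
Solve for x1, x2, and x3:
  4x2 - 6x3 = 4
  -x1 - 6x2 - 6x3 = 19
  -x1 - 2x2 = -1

x1 = 5, x2 = -2, x3 = -2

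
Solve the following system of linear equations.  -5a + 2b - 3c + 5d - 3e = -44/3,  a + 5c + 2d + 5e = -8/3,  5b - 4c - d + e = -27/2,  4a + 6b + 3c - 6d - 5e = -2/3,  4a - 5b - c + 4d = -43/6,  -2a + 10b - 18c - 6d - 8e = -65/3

Row-reduce the augmented matrix:
R1 ← R1 / (-5).
R2 ← R2 − 1·R1.
R4 ← R4 − 4·R1.
R5 ← R5 − 4·R1.
R6 ← R6 + 2·R1.
R2 ← R2 / (2/5).
R1 ← R1 + 2/5·R2.
R3 ← R3 − 5·R2.
R4 ← R4 − 38/5·R2.
R5 ← R5 + 17/5·R2.
R6 ← R6 − 46/5·R2.
R3 ← R3 / (-59).
R1 ← R1 − 5·R3.
R2 ← R2 − 11·R3.
R4 ← R4 + 83·R3.
R5 ← R5 − 34·R3.
R6 ← R6 + 118·R3.
R4 ← R4 / (-571/118).
R1 ← R1 + 149/118·R4.
R2 ← R2 − 19/59·R4.
R3 ← R3 − 77/118·R4.
R5 ← R5 − 1335/118·R4.
R5 ← R5 / (-17854/571).
R1 ← R1 − 2482/571·R5.
R2 ← R2 + 39/571·R5.
R3 ← R3 + 635/571·R5.
R4 ← R4 − 1774/571·R5.
R6 reduces to 0 = 0, so the extra equation is consistent.
Reading off the reduced rows gives a = -5/3, b = -5/2, c = 1, d = -3, e = 0.

a = -5/3, b = -5/2, c = 1, d = -3, e = 0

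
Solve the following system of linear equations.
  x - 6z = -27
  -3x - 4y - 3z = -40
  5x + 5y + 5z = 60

x = 3, y = 4, z = 5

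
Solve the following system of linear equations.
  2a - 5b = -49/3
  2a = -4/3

a = -2/3, b = 3

Row-reduce the augmented matrix:
R1 ← R1 / (2).
R2 ← R2 − 2·R1.
R2 ← R2 / (5).
R1 ← R1 + 5/2·R2.
Reading off the reduced rows gives a = -2/3, b = 3.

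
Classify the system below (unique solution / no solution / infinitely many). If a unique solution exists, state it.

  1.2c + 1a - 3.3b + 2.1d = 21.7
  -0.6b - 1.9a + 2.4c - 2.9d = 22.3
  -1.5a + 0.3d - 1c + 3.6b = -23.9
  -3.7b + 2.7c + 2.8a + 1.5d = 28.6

Row-reduce the augmented matrix:
R2 ← R2 + 19/10·R1.
R3 ← R3 + 3/2·R1.
R4 ← R4 − 14/5·R1.
R2 ← R2 / (-687/100).
R1 ← R1 + 33/10·R2.
R3 ← R3 + 27/20·R2.
R4 ← R4 − 277/50·R2.
R3 ← R3 / (-137/1145).
R1 ← R1 + 240/229·R3.
R2 ← R2 + 156/229·R3.
R4 ← R4 − 7131/2290·R3.
R4 ← R4 / (331729/4110).
R1 ← R1 + 3667/137·R4.
R2 ← R2 + 7637/411·R4.
R3 ← R3 + 3705/137·R4.
Reading off the reduced rows gives a = -2, b = -6, c = 5, d = -1.

a = -2, b = -6, c = 5, d = -1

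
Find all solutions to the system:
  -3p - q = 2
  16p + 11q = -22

p = 0, q = -2

From equation 1: q = -2 − 3·p.
Substitute into equation 2 and solve: p = 0.
Then q = -2.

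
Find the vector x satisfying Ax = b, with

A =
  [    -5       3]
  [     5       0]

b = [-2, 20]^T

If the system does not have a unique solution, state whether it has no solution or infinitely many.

Row-reduce the augmented matrix:
R1 ← R1 / (-5).
R2 ← R2 − 5·R1.
R2 ← R2 / (3).
R1 ← R1 + 3/5·R2.
Reading off the reduced rows gives x_1 = 4, x_2 = 6.

x_1 = 4, x_2 = 6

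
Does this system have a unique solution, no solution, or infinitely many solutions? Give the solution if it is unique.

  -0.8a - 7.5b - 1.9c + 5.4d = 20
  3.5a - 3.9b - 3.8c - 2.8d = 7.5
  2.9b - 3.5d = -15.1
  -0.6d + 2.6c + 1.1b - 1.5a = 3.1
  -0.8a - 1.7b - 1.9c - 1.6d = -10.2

a = 5, b = -4, c = 6, d = 1

Row-reduce the augmented matrix:
R1 ← R1 / (-4/5).
R2 ← R2 − 7/2·R1.
R4 ← R4 + 3/2·R1.
R5 ← R5 + 4/5·R1.
R2 ← R2 / (-2937/80).
R1 ← R1 − 75/8·R2.
R3 ← R3 − 29/10·R2.
R4 ← R4 − 1213/80·R2.
R5 ← R5 − 29/5·R2.
R3 ← R3 / (-9367/9790).
R1 ← R1 + 703/979·R3.
R2 ← R2 − 323/979·R3.
R4 ← R4 − 5678/4895·R3.
R5 ← R5 + 9367/4895·R3.
R4 ← R4 / (-36143/8265).
R1 ← R1 + 59/1479·R4.
R2 ← R2 + 35/29·R4.
R3 ← R3 − 54481/28101·R4.
R5 reduces to 0 = 0, so the extra equation is consistent.
Reading off the reduced rows gives a = 5, b = -4, c = 6, d = 1.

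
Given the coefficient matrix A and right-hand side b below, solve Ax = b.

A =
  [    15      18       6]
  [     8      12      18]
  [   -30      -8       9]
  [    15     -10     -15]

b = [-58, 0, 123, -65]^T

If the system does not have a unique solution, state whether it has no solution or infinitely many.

Row-reduce the augmented matrix:
R1 ← R1 / (15).
R2 ← R2 − 8·R1.
R3 ← R3 + 30·R1.
R4 ← R4 − 15·R1.
R2 ← R2 / (12/5).
R1 ← R1 − 6/5·R2.
R3 ← R3 − 28·R2.
R4 ← R4 + 28·R2.
R3 ← R3 / (-455/3).
R1 ← R1 + 7·R3.
R2 ← R2 − 37/6·R3.
R4 ← R4 − 455/3·R3.
R4 reduces to 0 = 0, so the extra equation is consistent.
Reading off the reduced rows gives x_1 = -3, x_2 = -3/2, x_3 = 7/3.

x_1 = -3, x_2 = -3/2, x_3 = 7/3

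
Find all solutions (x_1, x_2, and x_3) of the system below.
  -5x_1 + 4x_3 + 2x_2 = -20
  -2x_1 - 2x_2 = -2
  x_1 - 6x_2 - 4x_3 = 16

Row-reduce:
R1 ← R1 / (-5).
R2 ← R2 + 2·R1.
R3 ← R3 − 1·R1.
R2 ← R2 / (-14/5).
R1 ← R1 + 2/5·R2.
R3 ← R3 + 28/5·R2.
Rank is 2 with 3 unknowns, leaving x_3 free.

infinitely many solutions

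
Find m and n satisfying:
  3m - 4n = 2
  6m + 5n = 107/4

m = 3, n = 7/4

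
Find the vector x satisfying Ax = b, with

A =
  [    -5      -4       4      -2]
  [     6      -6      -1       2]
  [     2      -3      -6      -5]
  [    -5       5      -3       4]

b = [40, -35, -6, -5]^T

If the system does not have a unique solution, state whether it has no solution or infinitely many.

x_1 = -4, x_2 = 0, x_3 = 3, x_4 = -4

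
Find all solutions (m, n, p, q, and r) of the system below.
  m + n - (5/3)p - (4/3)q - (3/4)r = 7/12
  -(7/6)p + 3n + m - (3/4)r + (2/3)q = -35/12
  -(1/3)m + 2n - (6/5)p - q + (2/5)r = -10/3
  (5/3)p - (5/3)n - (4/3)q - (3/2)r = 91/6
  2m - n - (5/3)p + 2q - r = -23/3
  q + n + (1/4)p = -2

no solution

Row-reduce:
R2 ← R2 − 1·R1.
R3 ← R3 + 1/3·R1.
R5 ← R5 − 2·R1.
R2 ← R2 / (2).
R1 ← R1 − 1·R2.
R3 ← R3 − 7/3·R2.
R4 ← R4 + 5/3·R2.
R5 ← R5 + 3·R2.
R6 ← R6 − 1·R2.
R3 ← R3 / (-421/180).
R1 ← R1 + 23/12·R3.
R2 ← R2 − 1/4·R3.
R4 ← R4 − 25/12·R3.
R5 ← R5 − 29/12·R3.
R4 ← R4 / (-3829/1263).
R1 ← R1 − 321/421·R4.
R2 ← R2 − 251/421·R4.
R3 ← R3 − 680/421·R4.
R5 ← R5 − 4753/1263·R4.
R5 ← R5 / (-1139/1094).
R1 ← R1 + 18633/15316·R5.
R2 ← R2 + 1935/7658·R5.
R3 ← R3 + 3033/3829·R5.
R4 ← R4 − 6903/15316·R5.
Row 6 reduces to 0 = -1/4, a contradiction. The system is inconsistent.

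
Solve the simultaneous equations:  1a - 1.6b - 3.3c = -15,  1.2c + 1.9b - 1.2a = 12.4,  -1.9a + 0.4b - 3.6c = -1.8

Row-reduce the augmented matrix:
R2 ← R2 + 6/5·R1.
R3 ← R3 + 19/10·R1.
R2 ← R2 / (-1/50).
R1 ← R1 + 8/5·R2.
R3 ← R3 + 66/25·R2.
R3 ← R3 / (7089/20).
R1 ← R1 − 435/2·R3.
R2 ← R2 − 138·R3.
Reading off the reduced rows gives a = -2, b = 4, c = 2.

a = -2, b = 4, c = 2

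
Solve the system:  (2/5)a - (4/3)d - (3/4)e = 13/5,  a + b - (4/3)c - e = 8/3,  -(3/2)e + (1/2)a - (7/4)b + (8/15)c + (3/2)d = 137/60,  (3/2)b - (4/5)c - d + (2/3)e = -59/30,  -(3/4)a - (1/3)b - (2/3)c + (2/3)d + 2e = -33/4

no solution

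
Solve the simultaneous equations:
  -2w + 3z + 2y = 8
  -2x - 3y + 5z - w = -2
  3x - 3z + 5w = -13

infinitely many solutions

Row-reduce:
Swap R1 and R2.
R1 ← R1 / (-2).
R3 ← R3 − 3·R1.
R2 ← R2 / (2).
R1 ← R1 − 3/2·R2.
R3 ← R3 + 9/2·R2.
R3 ← R3 / (45/4).
R1 ← R1 + 19/4·R3.
R2 ← R2 − 3/2·R3.
Rank is 3 with 4 unknowns, leaving w free.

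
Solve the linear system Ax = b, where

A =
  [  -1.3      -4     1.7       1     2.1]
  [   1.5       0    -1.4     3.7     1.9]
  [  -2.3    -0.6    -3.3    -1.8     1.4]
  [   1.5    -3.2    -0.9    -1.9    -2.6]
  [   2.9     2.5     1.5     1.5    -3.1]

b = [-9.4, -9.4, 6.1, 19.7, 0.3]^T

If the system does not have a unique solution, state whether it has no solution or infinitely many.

x_1 = 3, x_2 = -1, x_3 = -2, x_4 = -4, x_5 = -1

Row-reduce the augmented matrix:
R1 ← R1 / (-13/10).
R2 ← R2 − 3/2·R1.
R3 ← R3 + 23/10·R1.
R4 ← R4 − 3/2·R1.
R5 ← R5 − 29/10·R1.
R2 ← R2 / (-60/13).
R1 ← R1 − 40/13·R2.
R3 ← R3 − 421/65·R2.
R4 ← R4 + 508/65·R2.
R5 ← R5 + 167/26·R2.
R3 ← R3 / (-16559/3000).
R1 ← R1 + 14/15·R3.
R2 ← R2 + 73/600·R3.
R4 ← R4 − 83/750·R3.
R5 ← R5 − 5413/1200·R3.
R4 ← R4 / (-294761/33118).
R1 ← R1 − 31767/16559·R4.
R2 ← R2 + 18598/16559·R4.
R3 ← R3 + 9727/16559·R4.
R5 ← R5 + 62003/165590·R4.
R5 ← R5 / (-31059509/29476100).
R1 ← R1 + 1425832/1473805·R5.
R2 ← R2 + 243929/2947610·R5.
R3 ← R3 + 279693/1473805·R5.
R4 ← R4 − 1229029/1473805·R5.
Reading off the reduced rows gives x_1 = 3, x_2 = -1, x_3 = -2, x_4 = -4, x_5 = -1.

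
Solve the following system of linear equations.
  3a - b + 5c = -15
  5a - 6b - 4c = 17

Row-reduce:
R1 ← R1 / (3).
R2 ← R2 − 5·R1.
R2 ← R2 / (-13/3).
R1 ← R1 + 1/3·R2.
Rank is 2 with 3 unknowns, leaving c free.

infinitely many solutions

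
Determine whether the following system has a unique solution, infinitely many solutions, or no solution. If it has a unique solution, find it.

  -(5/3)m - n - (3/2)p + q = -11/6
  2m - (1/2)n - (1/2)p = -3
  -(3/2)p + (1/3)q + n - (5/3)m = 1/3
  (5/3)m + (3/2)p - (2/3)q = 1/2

Row-reduce:
R1 ← R1 / (-5/3).
R2 ← R2 − 2·R1.
R3 ← R3 + 5/3·R1.
R4 ← R4 − 5/3·R1.
R2 ← R2 / (-17/10).
R1 ← R1 − 3/5·R2.
R3 ← R3 − 2·R2.
R4 ← R4 + 1·R2.
R3 ← R3 / (-46/17).
R1 ← R1 − 3/34·R3.
R2 ← R2 − 23/17·R3.
R4 ← R4 − 23/17·R3.
Row 4 reduces to 0 = -1/4, a contradiction. The system is inconsistent.

no solution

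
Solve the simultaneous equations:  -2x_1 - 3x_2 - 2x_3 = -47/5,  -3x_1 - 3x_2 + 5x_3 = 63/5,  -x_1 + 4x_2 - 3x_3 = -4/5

x_1 = -1, x_2 = 9/5, x_3 = 3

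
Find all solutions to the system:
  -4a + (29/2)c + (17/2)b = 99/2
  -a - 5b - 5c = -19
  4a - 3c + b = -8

Row-reduce:
R1 ← R1 / (-4).
R2 ← R2 + 1·R1.
R3 ← R3 − 4·R1.
R2 ← R2 / (-57/8).
R1 ← R1 + 17/8·R2.
R3 ← R3 − 19/2·R2.
Row 3 reduces to 0 = -1/3, a contradiction. The system is inconsistent.

no solution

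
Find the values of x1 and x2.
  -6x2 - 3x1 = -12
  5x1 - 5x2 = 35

Row-reduce the augmented matrix:
R1 ← R1 / (-3).
R2 ← R2 − 5·R1.
R2 ← R2 / (-15).
R1 ← R1 − 2·R2.
Reading off the reduced rows gives x1 = 6, x2 = -1.

x1 = 6, x2 = -1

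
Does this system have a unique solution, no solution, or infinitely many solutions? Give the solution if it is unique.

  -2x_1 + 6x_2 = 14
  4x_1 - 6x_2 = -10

Row-reduce the augmented matrix:
R1 ← R1 / (-2).
R2 ← R2 − 4·R1.
R2 ← R2 / (6).
R1 ← R1 + 3·R2.
Reading off the reduced rows gives x_1 = 2, x_2 = 3.

x_1 = 2, x_2 = 3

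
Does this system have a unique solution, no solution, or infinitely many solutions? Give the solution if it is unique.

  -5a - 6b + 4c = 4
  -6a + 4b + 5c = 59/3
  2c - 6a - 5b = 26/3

a = -8/3, b = 4/3, c = -1/3

Row-reduce the augmented matrix:
R1 ← R1 / (-5).
R2 ← R2 + 6·R1.
R3 ← R3 + 6·R1.
R2 ← R2 / (56/5).
R1 ← R1 − 6/5·R2.
R3 ← R3 − 11/5·R2.
R3 ← R3 / (-159/56).
R1 ← R1 + 23/28·R3.
R2 ← R2 − 1/56·R3.
Reading off the reduced rows gives a = -8/3, b = 4/3, c = -1/3.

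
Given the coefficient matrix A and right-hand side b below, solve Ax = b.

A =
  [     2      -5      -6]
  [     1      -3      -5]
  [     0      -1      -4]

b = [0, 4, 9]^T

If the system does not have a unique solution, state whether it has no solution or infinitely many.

no solution

Row-reduce:
R1 ← R1 / (2).
R2 ← R2 − 1·R1.
R2 ← R2 / (-1/2).
R1 ← R1 + 5/2·R2.
R3 ← R3 + 1·R2.
Row 3 reduces to 0 = 1, a contradiction. The system is inconsistent.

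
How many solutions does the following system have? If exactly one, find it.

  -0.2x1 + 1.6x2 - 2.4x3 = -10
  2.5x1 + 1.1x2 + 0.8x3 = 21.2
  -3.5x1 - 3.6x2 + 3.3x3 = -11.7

x1 = 6, x2 = 2, x3 = 5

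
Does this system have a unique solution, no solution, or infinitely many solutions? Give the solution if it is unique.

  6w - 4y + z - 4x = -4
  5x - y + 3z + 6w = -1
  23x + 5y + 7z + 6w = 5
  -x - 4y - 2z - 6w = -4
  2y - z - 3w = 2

Row-reduce the augmented matrix:
R1 ← R1 / (-4).
R2 ← R2 − 5·R1.
R3 ← R3 − 23·R1.
R4 ← R4 + 1·R1.
R2 ← R2 / (-6).
R1 ← R1 − 1·R2.
R3 ← R3 + 18·R2.
R4 ← R4 + 3·R2.
R5 ← R5 − 2·R2.
Swap R3 and R4.
R3 ← R3 / (-35/8).
R1 ← R1 − 11/24·R3.
R2 ← R2 + 17/24·R3.
R5 ← R5 − 5/12·R3.
Swap R4 and R5.
R4 ← R4 / (1/7).
R1 ← R1 + 26/35·R4.
R2 ← R2 − 2/35·R4.
R3 ← R3 − 114/35·R4.
R5 reduces to 0 = 0, so the extra equation is consistent.
Reading off the reduced rows gives x = 0, y = 1, z = 0, w = 0.

x = 0, y = 1, z = 0, w = 0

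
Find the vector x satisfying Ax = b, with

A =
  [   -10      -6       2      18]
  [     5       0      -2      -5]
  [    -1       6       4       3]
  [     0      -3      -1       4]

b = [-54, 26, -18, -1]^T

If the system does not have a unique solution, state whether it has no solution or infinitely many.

Row-reduce:
R1 ← R1 / (-10).
R2 ← R2 − 5·R1.
R3 ← R3 + 1·R1.
R2 ← R2 / (-3).
R1 ← R1 − 3/5·R2.
R3 ← R3 − 33/5·R2.
R4 ← R4 + 3·R2.
R3 ← R3 / (8/5).
R1 ← R1 + 2/5·R3.
R2 ← R2 − 1/3·R3.
Rank is 3 with 4 unknowns, leaving x_4 free.

infinitely many solutions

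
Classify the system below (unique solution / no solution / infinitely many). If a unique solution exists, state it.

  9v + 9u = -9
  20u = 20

Row-reduce the augmented matrix:
R1 ← R1 / (9).
R2 ← R2 − 20·R1.
R2 ← R2 / (-20).
R1 ← R1 − 1·R2.
Reading off the reduced rows gives u = 1, v = -2.

u = 1, v = -2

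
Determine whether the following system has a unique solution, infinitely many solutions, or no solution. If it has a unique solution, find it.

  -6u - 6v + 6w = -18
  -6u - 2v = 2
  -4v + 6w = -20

Row-reduce:
R1 ← R1 / (-6).
R2 ← R2 + 6·R1.
R2 ← R2 / (4).
R1 ← R1 − 1·R2.
R3 ← R3 + 4·R2.
Rank is 2 with 3 unknowns, leaving w free.

infinitely many solutions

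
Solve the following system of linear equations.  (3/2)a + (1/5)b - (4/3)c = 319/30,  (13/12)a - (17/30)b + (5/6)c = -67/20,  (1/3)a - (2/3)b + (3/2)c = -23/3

no solution

Row-reduce:
R1 ← R1 / (3/2).
R2 ← R2 − 13/12·R1.
R3 ← R3 − 1/3·R1.
R2 ← R2 / (-32/45).
R1 ← R1 − 2/15·R2.
R3 ← R3 + 32/45·R2.
Row 3 reduces to 0 = 1, a contradiction. The system is inconsistent.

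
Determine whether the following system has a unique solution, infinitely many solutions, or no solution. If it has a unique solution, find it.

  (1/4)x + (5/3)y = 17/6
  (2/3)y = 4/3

x = -2, y = 2

Row-reduce the augmented matrix:
R1 ← R1 / (1/4).
R2 ← R2 / (2/3).
R1 ← R1 − 20/3·R2.
Reading off the reduced rows gives x = -2, y = 2.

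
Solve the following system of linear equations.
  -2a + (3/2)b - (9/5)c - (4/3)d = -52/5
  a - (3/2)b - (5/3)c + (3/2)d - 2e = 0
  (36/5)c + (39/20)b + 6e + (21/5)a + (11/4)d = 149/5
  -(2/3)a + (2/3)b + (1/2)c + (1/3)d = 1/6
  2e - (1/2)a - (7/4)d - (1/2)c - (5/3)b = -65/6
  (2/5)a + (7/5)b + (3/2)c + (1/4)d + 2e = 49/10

no solution

Row-reduce:
R1 ← R1 / (-2).
R2 ← R2 − 1·R1.
R3 ← R3 − 21/5·R1.
R4 ← R4 + 2/3·R1.
R5 ← R5 + 1/2·R1.
R6 ← R6 − 2/5·R1.
R2 ← R2 / (-3/4).
R1 ← R1 + 3/4·R2.
R3 ← R3 − 51/10·R2.
R4 ← R4 − 1/6·R2.
R5 ← R5 + 49/24·R2.
R6 ← R6 − 17/10·R2.
R3 ← R3 / (-421/30).
R1 ← R1 − 52/15·R3.
R2 ← R2 − 154/45·R3.
R4 ← R4 − 143/270·R3.
R5 ← R5 − 1873/270·R3.
R6 ← R6 + 421/90·R3.
R4 ← R4 / (9893/8420).
R1 ← R1 − 15419/12630·R4.
R2 ← R2 − 1633/6315·R4.
R3 ← R3 + 337/842·R4.
R5 ← R5 + 68863/75780·R4.
R5 ← R5 / (833917/267111).
R1 ← R1 − 78566/89037·R5.
R2 ← R2 − 86744/89037·R5.
R3 ← R3 − 8680/29679·R5.
R4 ← R4 + 18472/29679·R5.
Row 6 reduces to 0 = 1/6, a contradiction. The system is inconsistent.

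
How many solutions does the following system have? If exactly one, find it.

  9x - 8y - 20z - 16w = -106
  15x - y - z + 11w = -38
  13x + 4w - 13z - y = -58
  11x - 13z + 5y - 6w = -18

Row-reduce the augmented matrix:
R1 ← R1 / (9).
R2 ← R2 − 15·R1.
R3 ← R3 − 13·R1.
R4 ← R4 − 11·R1.
R2 ← R2 / (37/3).
R1 ← R1 + 8/9·R2.
R3 ← R3 − 95/9·R2.
R4 ← R4 − 133/9·R2.
R3 ← R3 / (-436/37).
R1 ← R1 − 4/37·R3.
R2 ← R2 − 97/37·R3.
R4 ← R4 + 1010/37·R3.
R4 ← R4 / (-4295/218).
R1 ← R1 − 97/109·R4.
R2 ← R2 − 2503/1308·R4.
R3 ← R3 − 569/1308·R4.
Reading off the reduced rows gives x = -2, y = 6, z = 2, w = 0.

x = -2, y = 6, z = 2, w = 0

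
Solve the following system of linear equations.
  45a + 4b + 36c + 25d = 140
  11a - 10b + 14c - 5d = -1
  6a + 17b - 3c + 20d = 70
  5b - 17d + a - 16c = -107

no solution

Row-reduce:
R1 ← R1 / (45).
R2 ← R2 − 11·R1.
R3 ← R3 − 6·R1.
R4 ← R4 − 1·R1.
R2 ← R2 / (-494/45).
R1 ← R1 − 4/45·R2.
R3 ← R3 − 247/15·R2.
R4 ← R4 − 221/45·R2.
Swap R3 and R4.
R3 ← R3 / (-275/19).
R1 ← R1 − 16/19·R3.
R2 ← R2 + 9/19·R3.
Row 4 reduces to 0 = -3/2, a contradiction. The system is inconsistent.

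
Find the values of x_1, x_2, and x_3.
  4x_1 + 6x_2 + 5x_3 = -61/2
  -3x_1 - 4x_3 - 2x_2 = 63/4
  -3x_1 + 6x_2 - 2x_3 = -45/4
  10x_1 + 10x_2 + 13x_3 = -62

Row-reduce the augmented matrix:
R1 ← R1 / (4).
R2 ← R2 + 3·R1.
R3 ← R3 + 3·R1.
R4 ← R4 − 10·R1.
R2 ← R2 / (5/2).
R1 ← R1 − 3/2·R2.
R3 ← R3 − 21/2·R2.
R4 ← R4 + 5·R2.
R3 ← R3 / (14/5).
R1 ← R1 − 7/5·R3.
R2 ← R2 + 1/10·R3.
R4 reduces to 0 = 0, so the extra equation is consistent.
Reading off the reduced rows gives x_1 = -5/4, x_2 = -3, x_3 = -3/2.

x_1 = -5/4, x_2 = -3, x_3 = -3/2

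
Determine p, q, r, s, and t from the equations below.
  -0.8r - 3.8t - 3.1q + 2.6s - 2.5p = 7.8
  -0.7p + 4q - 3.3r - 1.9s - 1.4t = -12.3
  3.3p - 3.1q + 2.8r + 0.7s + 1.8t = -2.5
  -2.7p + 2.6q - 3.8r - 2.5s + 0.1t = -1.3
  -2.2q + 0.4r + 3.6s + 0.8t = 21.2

p = -4, q = 0, r = 0, s = 5, t = 4

Row-reduce the augmented matrix:
R1 ← R1 / (-5/2).
R2 ← R2 + 7/10·R1.
R3 ← R3 − 33/10·R1.
R4 ← R4 + 27/10·R1.
R2 ← R2 / (1217/250).
R1 ← R1 − 31/25·R2.
R3 ← R3 + 899/125·R2.
R4 ← R4 − 1487/250·R2.
R5 ← R5 + 11/5·R2.
R3 ← R3 / (-17041/6085).
R1 ← R1 − 1343/1217·R3.
R2 ← R2 + 769/1217·R3.
R4 ← R4 − 10009/12170·R3.
R5 ← R5 + 1205/1217·R3.
R4 ← R4 / (-137945/68164).
R1 ← R1 + 9281/34082·R4.
R2 ← R2 + 20317/34082·R4.
R3 ← R3 + 3035/34082·R4.
R5 ← R5 − 396059/170410·R4.
R5 ← R5 / (20720073/3448625).
R1 ← R1 + 228657/689725·R5.
R2 ← R2 + 185899/689725·R5.
R3 ← R3 − 161471/137945·R5.
R4 ← R4 + 1201154/689725·R5.
Reading off the reduced rows gives p = -4, q = 0, r = 0, s = 5, t = 4.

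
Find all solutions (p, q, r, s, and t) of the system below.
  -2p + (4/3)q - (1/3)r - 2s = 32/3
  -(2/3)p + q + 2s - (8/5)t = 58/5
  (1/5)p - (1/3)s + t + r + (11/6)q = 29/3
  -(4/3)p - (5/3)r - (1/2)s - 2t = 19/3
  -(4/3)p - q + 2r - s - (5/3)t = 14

Row-reduce the augmented matrix:
R1 ← R1 / (-2).
R2 ← R2 + 2/3·R1.
R3 ← R3 − 1/5·R1.
R4 ← R4 + 4/3·R1.
R5 ← R5 + 4/3·R1.
R2 ← R2 / (5/9).
R1 ← R1 + 2/3·R2.
R3 ← R3 − 59/30·R2.
R4 ← R4 + 8/9·R2.
R5 ← R5 + 17/9·R2.
R3 ← R3 / (43/75).
R1 ← R1 − 3/10·R3.
R2 ← R2 − 1/5·R3.
R4 ← R4 + 19/15·R3.
R5 ← R5 − 13/5·R3.
R4 ← R4 / (-4369/258).
R1 ← R1 − 405/43·R4.
R2 ← R2 − 356/43·R4.
R3 ← R3 + 748/43·R4.
R5 ← R5 − 2349/43·R4.
R5 ← R5 / (-297718/65535).
R1 ← R1 − 2145/8738·R5.
R2 ← R2 + 5157/21845·R5.
R3 ← R3 − 1521/1285·R5.
R4 ← R4 + 2622/4369·R5.
Reading off the reduced rows gives p = 0, q = 6, r = 4, s = -2, t = -6.

p = 0, q = 6, r = 4, s = -2, t = -6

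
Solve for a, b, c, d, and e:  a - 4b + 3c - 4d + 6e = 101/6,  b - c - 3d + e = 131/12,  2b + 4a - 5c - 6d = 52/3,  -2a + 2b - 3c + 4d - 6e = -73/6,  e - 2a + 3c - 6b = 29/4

a = -2, b = -4/3, c = -2, d = -3, e = 5/4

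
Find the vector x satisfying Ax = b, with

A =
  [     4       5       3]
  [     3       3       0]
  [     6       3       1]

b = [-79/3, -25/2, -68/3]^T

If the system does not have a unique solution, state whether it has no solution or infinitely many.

x_1 = -5/2, x_2 = -5/3, x_3 = -8/3

Row-reduce the augmented matrix:
R1 ← R1 / (4).
R2 ← R2 − 3·R1.
R3 ← R3 − 6·R1.
R2 ← R2 / (-3/4).
R1 ← R1 − 5/4·R2.
R3 ← R3 + 9/2·R2.
R3 ← R3 / (10).
R1 ← R1 + 3·R3.
R2 ← R2 − 3·R3.
Reading off the reduced rows gives x_1 = -5/2, x_2 = -5/3, x_3 = -8/3.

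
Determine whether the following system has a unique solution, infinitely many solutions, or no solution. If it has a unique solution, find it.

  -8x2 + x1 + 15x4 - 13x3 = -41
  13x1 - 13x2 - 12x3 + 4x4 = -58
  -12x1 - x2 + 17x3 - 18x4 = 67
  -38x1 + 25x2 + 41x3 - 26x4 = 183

Row-reduce:
R2 ← R2 − 13·R1.
R3 ← R3 + 12·R1.
R4 ← R4 + 38·R1.
R2 ← R2 / (91).
R1 ← R1 + 8·R2.
R3 ← R3 + 97·R2.
R4 ← R4 + 279·R2.
R3 ← R3 / (2580/91).
R1 ← R1 − 73/91·R3.
R2 ← R2 − 157/91·R3.
R4 ← R4 − 2580/91·R3.
Rank is 3 with 4 unknowns, leaving x4 free.

infinitely many solutions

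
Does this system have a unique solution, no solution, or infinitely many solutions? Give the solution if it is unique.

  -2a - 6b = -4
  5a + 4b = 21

a = 5, b = -1

Row-reduce the augmented matrix:
R1 ← R1 / (-2).
R2 ← R2 − 5·R1.
R2 ← R2 / (-11).
R1 ← R1 − 3·R2.
Reading off the reduced rows gives a = 5, b = -1.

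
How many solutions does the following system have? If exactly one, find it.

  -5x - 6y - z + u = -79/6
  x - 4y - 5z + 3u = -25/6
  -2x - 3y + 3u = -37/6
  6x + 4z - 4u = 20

Row-reduce the augmented matrix:
R1 ← R1 / (-5).
R2 ← R2 − 1·R1.
R3 ← R3 + 2·R1.
R4 ← R4 − 6·R1.
R2 ← R2 / (-26/5).
R1 ← R1 − 6/5·R2.
R3 ← R3 + 3/5·R2.
R4 ← R4 + 36/5·R2.
R1 ← R1 + 1·R3.
R2 ← R2 − 1·R3.
R4 ← R4 − 10·R3.
R4 ← R4 / (-384/13).
R1 ← R1 − 36/13·R4.
R2 ← R2 + 37/13·R4.
R3 ← R3 − 29/13·R4.
Reading off the reduced rows gives x = 7/3, y = 0, z = 1, u = -1/2.

x = 7/3, y = 0, z = 1, u = -1/2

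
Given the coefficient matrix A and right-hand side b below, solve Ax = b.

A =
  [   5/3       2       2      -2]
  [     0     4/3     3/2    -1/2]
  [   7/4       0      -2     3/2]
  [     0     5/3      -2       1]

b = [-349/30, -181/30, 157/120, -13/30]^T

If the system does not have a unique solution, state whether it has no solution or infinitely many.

Row-reduce the augmented matrix:
R1 ← R1 / (5/3).
R3 ← R3 − 7/4·R1.
R2 ← R2 / (4/3).
R1 ← R1 − 6/5·R2.
R3 ← R3 + 21/10·R2.
R4 ← R4 − 5/3·R2.
R3 ← R3 / (-139/80).
R1 ← R1 + 3/20·R3.
R2 ← R2 − 9/8·R3.
R4 ← R4 + 31/8·R3.
R4 ← R4 / (-646/139).
R1 ← R1 + 138/139·R4.
R2 ← R2 − 201/139·R4.
R3 ← R3 + 225/139·R4.
Reading off the reduced rows gives x_1 = -3/2, x_2 = -5/2, x_3 = -5/3, x_4 = 2/5.

x_1 = -3/2, x_2 = -5/2, x_3 = -5/3, x_4 = 2/5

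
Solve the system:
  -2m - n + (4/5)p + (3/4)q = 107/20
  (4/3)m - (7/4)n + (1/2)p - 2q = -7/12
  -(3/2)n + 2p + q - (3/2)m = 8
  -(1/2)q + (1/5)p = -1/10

m = -1, n = -1, p = 2, q = 1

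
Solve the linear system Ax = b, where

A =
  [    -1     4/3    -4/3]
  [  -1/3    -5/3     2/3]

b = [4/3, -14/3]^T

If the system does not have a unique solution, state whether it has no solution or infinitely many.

infinitely many solutions

Row-reduce:
R1 ← R1 / (-1).
R2 ← R2 + 1/3·R1.
R2 ← R2 / (-19/9).
R1 ← R1 + 4/3·R2.
Rank is 2 with 3 unknowns, leaving x_3 free.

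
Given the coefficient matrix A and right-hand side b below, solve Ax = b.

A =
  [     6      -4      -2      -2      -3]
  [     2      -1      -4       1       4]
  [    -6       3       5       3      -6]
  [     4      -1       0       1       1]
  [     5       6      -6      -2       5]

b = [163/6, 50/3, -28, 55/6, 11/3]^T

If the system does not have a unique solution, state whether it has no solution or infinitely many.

x_1 = 3/2, x_2 = -3, x_3 = -3, x_4 = 2/3, x_5 = -1/2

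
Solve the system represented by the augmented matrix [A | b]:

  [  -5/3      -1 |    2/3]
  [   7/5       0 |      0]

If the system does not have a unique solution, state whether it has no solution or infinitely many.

Row-reduce the augmented matrix:
R1 ← R1 / (-5/3).
R2 ← R2 − 7/5·R1.
R2 ← R2 / (-21/25).
R1 ← R1 − 3/5·R2.
Reading off the reduced rows gives x_1 = 0, x_2 = -2/3.

x_1 = 0, x_2 = -2/3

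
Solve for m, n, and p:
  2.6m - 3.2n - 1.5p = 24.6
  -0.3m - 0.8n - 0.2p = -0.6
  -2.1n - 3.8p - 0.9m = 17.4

m = 6, n = 0, p = -6

Row-reduce the augmented matrix:
R1 ← R1 / (13/5).
R2 ← R2 + 3/10·R1.
R3 ← R3 + 9/10·R1.
R2 ← R2 / (-76/65).
R1 ← R1 + 16/13·R2.
R3 ← R3 + 417/130·R2.
R3 ← R3 / (-10019/3040).
R1 ← R1 + 7/38·R3.
R2 ← R2 − 97/304·R3.
Reading off the reduced rows gives m = 6, n = 0, p = -6.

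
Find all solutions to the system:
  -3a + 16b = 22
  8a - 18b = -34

a = -2, b = 1

Row-reduce the augmented matrix:
R1 ← R1 / (-3).
R2 ← R2 − 8·R1.
R2 ← R2 / (74/3).
R1 ← R1 + 16/3·R2.
Reading off the reduced rows gives a = -2, b = 1.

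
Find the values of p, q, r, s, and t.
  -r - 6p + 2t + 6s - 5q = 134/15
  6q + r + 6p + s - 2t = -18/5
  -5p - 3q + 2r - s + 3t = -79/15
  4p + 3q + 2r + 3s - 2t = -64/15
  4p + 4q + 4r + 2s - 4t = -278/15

p = 7/3, q = -5/3, r = -3, s = 1, t = 14/5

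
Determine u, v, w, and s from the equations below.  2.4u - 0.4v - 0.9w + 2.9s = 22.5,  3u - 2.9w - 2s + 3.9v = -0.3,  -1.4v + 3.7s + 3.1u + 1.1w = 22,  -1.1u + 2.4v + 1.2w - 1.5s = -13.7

u = 1, v = 0, w = -3, s = 6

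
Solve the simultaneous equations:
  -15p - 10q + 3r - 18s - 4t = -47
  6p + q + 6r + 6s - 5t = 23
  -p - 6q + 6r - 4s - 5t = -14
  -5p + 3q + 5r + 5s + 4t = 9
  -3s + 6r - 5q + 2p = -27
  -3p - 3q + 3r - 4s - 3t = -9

Row-reduce:
R1 ← R1 / (-15).
R2 ← R2 − 6·R1.
R3 ← R3 + 1·R1.
R4 ← R4 + 5·R1.
R5 ← R5 − 2·R1.
R6 ← R6 + 3·R1.
R2 ← R2 / (-3).
R1 ← R1 − 2/3·R2.
R3 ← R3 + 16/3·R2.
R4 ← R4 − 19/3·R2.
R5 ← R5 + 19/3·R2.
R6 ← R6 + 1·R2.
R3 ← R3 / (-7).
R1 ← R1 − 7/5·R3.
R2 ← R2 + 12/5·R3.
R4 ← R4 − 96/5·R3.
R5 ← R5 + 44/5·R3.
R4 ← R4 / (697/105).
R1 ← R1 − 4/5·R4.
R2 ← R2 − 22/35·R4.
R3 ← R3 − 2/21·R4.
R5 ← R5 + 71/35·R4.
R5 ← R5 / (5464/697).
R1 ← R1 + 751/697·R5.
R2 ← R2 + 839/697·R5.
R3 ← R3 + 803/697·R5.
R4 ← R4 − 1113/697·R5.
Row 6 reduces to 0 = -1, a contradiction. The system is inconsistent.

no solution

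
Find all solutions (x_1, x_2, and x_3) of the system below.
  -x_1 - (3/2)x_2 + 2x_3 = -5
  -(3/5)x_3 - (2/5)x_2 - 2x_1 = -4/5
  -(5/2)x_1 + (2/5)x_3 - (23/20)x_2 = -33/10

infinitely many solutions

Row-reduce:
R1 ← R1 / (-1).
R2 ← R2 + 2·R1.
R3 ← R3 + 5/2·R1.
R2 ← R2 / (13/5).
R1 ← R1 − 3/2·R2.
R3 ← R3 − 13/5·R2.
Rank is 2 with 3 unknowns, leaving x_3 free.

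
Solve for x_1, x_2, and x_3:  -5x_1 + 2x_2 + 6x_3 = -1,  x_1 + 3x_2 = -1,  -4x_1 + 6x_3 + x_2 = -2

x_1 = -1, x_2 = 0, x_3 = -1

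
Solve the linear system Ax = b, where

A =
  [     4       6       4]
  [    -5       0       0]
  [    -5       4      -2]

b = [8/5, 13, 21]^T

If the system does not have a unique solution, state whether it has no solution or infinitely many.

Row-reduce the augmented matrix:
R1 ← R1 / (4).
R2 ← R2 + 5·R1.
R3 ← R3 + 5·R1.
R2 ← R2 / (15/2).
R1 ← R1 − 3/2·R2.
R3 ← R3 − 23/2·R2.
R3 ← R3 / (-14/3).
R2 ← R2 − 2/3·R3.
Reading off the reduced rows gives x_1 = -13/5, x_2 = 2, x_3 = 0.

x_1 = -13/5, x_2 = 2, x_3 = 0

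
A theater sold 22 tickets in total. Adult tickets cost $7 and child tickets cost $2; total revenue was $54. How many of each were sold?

adult tickets: 2, child tickets: 20

Let a = adult tickets, c = child tickets.
  a + c = 22
  7a + 2c = 54
Row-reduce the augmented matrix:
R2 ← R2 − 7·R1.
R2 ← R2 / (-5).
R1 ← R1 − 1·R2.
Reading off the reduced rows gives a = 2, c = 20.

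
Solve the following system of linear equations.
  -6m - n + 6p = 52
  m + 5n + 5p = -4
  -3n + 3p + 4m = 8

Row-reduce the augmented matrix:
R1 ← R1 / (-6).
R2 ← R2 − 1·R1.
R3 ← R3 − 4·R1.
R2 ← R2 / (29/6).
R1 ← R1 − 1/6·R2.
R3 ← R3 + 11/3·R2.
R3 ← R3 / (335/29).
R1 ← R1 + 35/29·R3.
R2 ← R2 − 36/29·R3.
Reading off the reduced rows gives m = -4, n = -4, p = 4.

m = -4, n = -4, p = 4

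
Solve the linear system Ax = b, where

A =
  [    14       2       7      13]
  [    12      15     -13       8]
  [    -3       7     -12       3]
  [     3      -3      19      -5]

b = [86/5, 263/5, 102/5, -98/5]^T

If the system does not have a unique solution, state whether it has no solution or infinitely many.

Row-reduce the augmented matrix:
R1 ← R1 / (14).
R2 ← R2 − 12·R1.
R3 ← R3 + 3·R1.
R4 ← R4 − 3·R1.
R2 ← R2 / (93/7).
R1 ← R1 − 1/7·R2.
R3 ← R3 − 52/7·R2.
R4 ← R4 + 24/7·R2.
R3 ← R3 / (23/186).
R1 ← R1 − 131/186·R3.
R2 ← R2 + 133/93·R3.
R4 ← R4 − 781/62·R3.
R4 ← R4 / (-777).
R1 ← R1 + 42·R4.
R2 ← R2 − 87·R4.
R3 ← R3 − 61·R4.
Reading off the reduced rows gives x_1 = 1, x_2 = 9/5, x_3 = -4/5, x_4 = 2/5.

x_1 = 1, x_2 = 9/5, x_3 = -4/5, x_4 = 2/5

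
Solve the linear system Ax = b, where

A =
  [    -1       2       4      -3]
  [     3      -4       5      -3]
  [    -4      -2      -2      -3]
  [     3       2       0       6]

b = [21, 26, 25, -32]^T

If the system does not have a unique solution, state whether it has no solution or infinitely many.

x_1 = -6, x_2 = -4, x_3 = 5, x_4 = -1

Row-reduce the augmented matrix:
R1 ← R1 / (-1).
R2 ← R2 − 3·R1.
R3 ← R3 + 4·R1.
R4 ← R4 − 3·R1.
R2 ← R2 / (2).
R1 ← R1 + 2·R2.
R3 ← R3 + 10·R2.
R4 ← R4 − 8·R2.
R3 ← R3 / (67).
R1 ← R1 − 13·R3.
R2 ← R2 − 17/2·R3.
R4 ← R4 + 56·R3.
R4 ← R4 / (159/67).
R1 ← R1 − 60/67·R4.
R2 ← R2 − 63/134·R4.
R3 ← R3 + 51/67·R4.
Reading off the reduced rows gives x_1 = -6, x_2 = -4, x_3 = 5, x_4 = -1.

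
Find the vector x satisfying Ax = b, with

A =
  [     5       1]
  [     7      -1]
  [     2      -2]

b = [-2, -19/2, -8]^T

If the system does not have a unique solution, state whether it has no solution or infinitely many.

Row-reduce:
R1 ← R1 / (5).
R2 ← R2 − 7·R1.
R3 ← R3 − 2·R1.
R2 ← R2 / (-12/5).
R1 ← R1 − 1/5·R2.
R3 ← R3 + 12/5·R2.
Row 3 reduces to 0 = -1/2, a contradiction. The system is inconsistent.

no solution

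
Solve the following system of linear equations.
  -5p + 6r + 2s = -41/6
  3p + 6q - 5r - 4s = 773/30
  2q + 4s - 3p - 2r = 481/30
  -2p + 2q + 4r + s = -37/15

p = -5/2, q = 13/5, r = -3, s = -2/3

Row-reduce the augmented matrix:
R1 ← R1 / (-5).
R2 ← R2 − 3·R1.
R3 ← R3 + 3·R1.
R4 ← R4 + 2·R1.
R2 ← R2 / (6).
R3 ← R3 − 2·R2.
R4 ← R4 − 2·R2.
R3 ← R3 / (-77/15).
R1 ← R1 + 6/5·R3.
R2 ← R2 + 7/30·R3.
R4 ← R4 − 31/15·R3.
R4 ← R4 / (29/11).
R1 ← R1 + 14/11·R4.
R2 ← R2 + 7/11·R4.
R3 ← R3 + 8/11·R4.
Reading off the reduced rows gives p = -5/2, q = 13/5, r = -3, s = -2/3.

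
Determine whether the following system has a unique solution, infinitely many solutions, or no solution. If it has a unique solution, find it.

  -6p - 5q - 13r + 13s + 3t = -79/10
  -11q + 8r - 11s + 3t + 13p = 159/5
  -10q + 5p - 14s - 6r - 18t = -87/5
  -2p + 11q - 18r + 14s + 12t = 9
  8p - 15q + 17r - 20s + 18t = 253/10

p = 14/5, q = 0, r = 1/2, s = 1, t = 4/5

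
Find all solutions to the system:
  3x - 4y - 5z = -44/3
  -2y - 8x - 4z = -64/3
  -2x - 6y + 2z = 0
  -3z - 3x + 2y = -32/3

x = 1, y = 2/3, z = 3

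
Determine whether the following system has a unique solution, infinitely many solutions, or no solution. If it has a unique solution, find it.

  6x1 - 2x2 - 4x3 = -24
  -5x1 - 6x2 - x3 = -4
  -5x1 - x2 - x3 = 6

x1 = -2, x2 = 2, x3 = 2

Row-reduce the augmented matrix:
R1 ← R1 / (6).
R2 ← R2 + 5·R1.
R3 ← R3 + 5·R1.
R2 ← R2 / (-23/3).
R1 ← R1 + 1/3·R2.
R3 ← R3 + 8/3·R2.
R3 ← R3 / (-65/23).
R1 ← R1 + 11/23·R3.
R2 ← R2 − 13/23·R3.
Reading off the reduced rows gives x1 = -2, x2 = 2, x3 = 2.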